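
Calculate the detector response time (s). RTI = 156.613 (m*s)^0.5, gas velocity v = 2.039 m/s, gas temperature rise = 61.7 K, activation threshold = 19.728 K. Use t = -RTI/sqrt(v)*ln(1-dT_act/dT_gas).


dT_act/dT_gas = 0.31974
ln(1 - 0.31974) = -0.38528
t = -156.613 / sqrt(2.039) * -0.38528 = 42.257 s

42.257 s


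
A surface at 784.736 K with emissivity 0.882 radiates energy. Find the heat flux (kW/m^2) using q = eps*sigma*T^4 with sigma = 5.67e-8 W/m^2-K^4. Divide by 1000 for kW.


T^4 = 3.7922e+11
q = 0.882 * 5.67e-8 * 3.7922e+11 / 1000 = 18.965 kW/m^2

18.965 kW/m^2


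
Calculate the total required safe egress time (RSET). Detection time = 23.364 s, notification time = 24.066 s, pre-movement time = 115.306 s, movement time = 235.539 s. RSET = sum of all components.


Total = 23.364 + 24.066 + 115.306 + 235.539 = 398.275 s

398.275 s


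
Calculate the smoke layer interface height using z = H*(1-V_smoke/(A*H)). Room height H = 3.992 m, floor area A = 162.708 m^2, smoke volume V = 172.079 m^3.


V/(A*H) = 0.26493
1 - 0.26493 = 0.73507
z = 3.992 * 0.73507 = 2.9344 m

2.9344 m


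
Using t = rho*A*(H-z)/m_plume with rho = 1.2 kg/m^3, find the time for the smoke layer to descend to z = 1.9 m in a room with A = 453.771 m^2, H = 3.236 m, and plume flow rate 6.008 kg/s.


H - z = 1.336 m
t = 1.2 * 453.771 * 1.336 / 6.008 = 121.09 s

121.09 s


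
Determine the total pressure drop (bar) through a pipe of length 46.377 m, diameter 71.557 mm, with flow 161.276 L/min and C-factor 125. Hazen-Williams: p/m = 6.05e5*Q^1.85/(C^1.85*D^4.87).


Q^1.85 = 12134
C^1.85 = 7573.3
D^4.87 = 1.0769e+09
p/m = 0.00090016 bar/m
p_total = 0.00090016 * 46.377 = 0.041747 bar

0.041747 bar


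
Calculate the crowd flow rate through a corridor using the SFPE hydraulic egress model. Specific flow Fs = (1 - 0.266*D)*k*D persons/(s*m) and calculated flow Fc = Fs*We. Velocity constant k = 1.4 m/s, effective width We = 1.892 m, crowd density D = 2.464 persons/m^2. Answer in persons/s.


1 - 0.266*D = 1 - 0.266*2.464 = 0.34458
Fs = 0.34458 * 1.4 * 2.464 = 1.1886 persons/(s*m)
Fc = 1.1886 * 1.892 = 2.2489 persons/s

2.2489 persons/s


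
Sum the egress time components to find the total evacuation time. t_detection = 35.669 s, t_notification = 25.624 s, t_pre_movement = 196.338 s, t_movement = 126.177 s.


Total = 35.669 + 25.624 + 196.338 + 126.177 = 383.808 s

383.808 s


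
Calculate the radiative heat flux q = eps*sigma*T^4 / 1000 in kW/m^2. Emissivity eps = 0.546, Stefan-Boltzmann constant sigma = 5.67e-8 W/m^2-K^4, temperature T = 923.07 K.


T^4 = 7.2600e+11
q = 0.546 * 5.67e-8 * 7.2600e+11 / 1000 = 22.476 kW/m^2

22.476 kW/m^2


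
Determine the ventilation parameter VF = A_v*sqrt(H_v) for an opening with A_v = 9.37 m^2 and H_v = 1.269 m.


sqrt(H_v) = 1.1265
VF = 9.37 * 1.1265 = 10.555 m^(5/2)

10.555 m^(5/2)


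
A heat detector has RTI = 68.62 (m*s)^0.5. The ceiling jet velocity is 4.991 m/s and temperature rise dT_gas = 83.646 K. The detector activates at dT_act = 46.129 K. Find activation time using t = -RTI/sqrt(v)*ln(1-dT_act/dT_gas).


dT_act/dT_gas = 0.55148
ln(1 - 0.55148) = -0.80180
t = -68.62 / sqrt(4.991) * -0.80180 = 24.628 s

24.628 s


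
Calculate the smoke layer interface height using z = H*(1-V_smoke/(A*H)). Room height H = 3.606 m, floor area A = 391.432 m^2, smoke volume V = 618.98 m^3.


V/(A*H) = 0.43853
1 - 0.43853 = 0.56147
z = 3.606 * 0.56147 = 2.0247 m

2.0247 m


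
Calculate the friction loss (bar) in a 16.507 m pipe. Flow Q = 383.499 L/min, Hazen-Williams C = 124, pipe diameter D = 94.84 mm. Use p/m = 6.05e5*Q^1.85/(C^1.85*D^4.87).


Q^1.85 = 60251
C^1.85 = 7461.6
D^4.87 = 4.2457e+09
p/m = 0.0011506 bar/m
p_total = 0.0011506 * 16.507 = 0.018994 bar

0.018994 bar


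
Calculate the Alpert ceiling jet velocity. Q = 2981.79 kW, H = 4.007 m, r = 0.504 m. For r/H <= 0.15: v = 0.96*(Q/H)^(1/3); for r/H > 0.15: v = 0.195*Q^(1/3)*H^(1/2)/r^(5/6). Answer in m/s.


r/H = 0.504 / 4.007 = 0.12578
r/H <= 0.15, so v = 0.96*(Q/H)^(1/3)
Q/H = 744.15
(Q/H)^(1/3) = 9.0619
v = 0.96 * 9.0619 = 8.6994 m/s

8.6994 m/s


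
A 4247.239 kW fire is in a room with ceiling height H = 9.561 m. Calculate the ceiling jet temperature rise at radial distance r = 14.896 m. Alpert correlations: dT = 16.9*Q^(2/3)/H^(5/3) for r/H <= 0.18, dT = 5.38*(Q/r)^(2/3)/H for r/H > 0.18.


r/H = 14.896 / 9.561 = 1.5580
r/H > 0.18, so dT = 5.38*(Q/r)^(2/3)/H
Q/r = 285.13
(Q/r)^(2/3) = 43.320
dT = 5.38 * 43.320 / 9.561 = 24.376 K

24.376 K


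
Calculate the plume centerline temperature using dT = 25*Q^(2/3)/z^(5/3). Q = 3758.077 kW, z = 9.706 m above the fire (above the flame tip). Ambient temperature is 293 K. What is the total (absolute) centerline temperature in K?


Q^(2/3) = 241.72
z^(5/3) = 44.164
dT = 25 * 241.72 / 44.164 = 136.83 K
T = 293 + 136.83 = 429.83 K

429.83 K


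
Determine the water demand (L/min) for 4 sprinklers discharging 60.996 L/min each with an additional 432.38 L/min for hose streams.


Sprinkler demand = 4 * 60.996 = 243.984 L/min
Total = 243.984 + 432.38 = 676.364 L/min

676.364 L/min


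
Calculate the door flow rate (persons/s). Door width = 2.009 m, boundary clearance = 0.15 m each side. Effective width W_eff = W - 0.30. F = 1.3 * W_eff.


W_eff = 2.009 - 0.30 = 1.709 m
F = 1.3 * 1.709 = 2.2217 persons/s

2.2217 persons/s


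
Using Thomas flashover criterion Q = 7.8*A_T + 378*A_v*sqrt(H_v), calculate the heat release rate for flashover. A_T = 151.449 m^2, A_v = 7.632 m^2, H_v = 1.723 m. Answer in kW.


7.8*A_T = 1181.3
sqrt(H_v) = 1.3126
378*A_v*sqrt(H_v) = 3786.8
Q = 1181.3 + 3786.8 = 4968.1 kW

4968.1 kW


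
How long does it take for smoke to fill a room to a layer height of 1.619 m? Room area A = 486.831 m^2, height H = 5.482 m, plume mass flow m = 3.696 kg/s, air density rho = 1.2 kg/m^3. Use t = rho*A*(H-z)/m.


H - z = 3.863 m
t = 1.2 * 486.831 * 3.863 / 3.696 = 610.59 s

610.59 s


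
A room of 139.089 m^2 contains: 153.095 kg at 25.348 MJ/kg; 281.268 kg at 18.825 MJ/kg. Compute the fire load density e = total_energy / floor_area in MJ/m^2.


Total energy = 153.095*25.348 + 281.268*18.825
= 3880.652 + 5294.870
= 9175.522 MJ
e = 9175.522 / 139.089 = 65.969 MJ/m^2

65.969 MJ/m^2


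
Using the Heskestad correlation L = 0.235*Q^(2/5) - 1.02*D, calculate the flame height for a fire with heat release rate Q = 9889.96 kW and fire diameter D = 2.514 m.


Q^(2/5) = 39.635
0.235 * Q^(2/5) = 9.3142
1.02 * D = 2.5643
L = 6.7499 m

6.7499 m


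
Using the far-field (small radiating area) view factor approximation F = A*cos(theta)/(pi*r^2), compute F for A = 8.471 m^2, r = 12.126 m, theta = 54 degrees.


cos(54 deg) = 0.58779
pi*r^2 = 461.94
F = 8.471 * 0.58779 / 461.94 = 0.010779

0.010779


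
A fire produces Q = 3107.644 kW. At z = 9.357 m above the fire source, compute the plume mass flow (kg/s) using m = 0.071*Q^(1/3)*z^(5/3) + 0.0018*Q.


Q^(1/3) = 14.593
z^(5/3) = 41.549
First term = 0.071 * 14.593 * 41.549 = 43.049
Second term = 0.0018 * 3107.644 = 5.5938
m = 48.643 kg/s

48.643 kg/s


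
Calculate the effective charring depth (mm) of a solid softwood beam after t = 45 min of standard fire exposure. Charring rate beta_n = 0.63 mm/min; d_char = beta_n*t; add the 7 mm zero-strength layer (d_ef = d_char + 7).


d_char = 0.63 * 45 = 28.35 mm
d_ef = 28.35 + 1.0*7 = 35.35 mm

35.35 mm


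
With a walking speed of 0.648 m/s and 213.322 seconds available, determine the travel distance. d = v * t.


d = 0.648 * 213.322 = 138.23 m

138.23 m


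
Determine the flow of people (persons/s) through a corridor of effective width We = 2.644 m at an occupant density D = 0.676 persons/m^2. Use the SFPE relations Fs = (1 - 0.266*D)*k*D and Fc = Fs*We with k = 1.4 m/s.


1 - 0.266*D = 1 - 0.266*0.676 = 0.82018
Fs = 0.82018 * 1.4 * 0.676 = 0.77622 persons/(s*m)
Fc = 0.77622 * 2.644 = 2.0523 persons/s

2.0523 persons/s


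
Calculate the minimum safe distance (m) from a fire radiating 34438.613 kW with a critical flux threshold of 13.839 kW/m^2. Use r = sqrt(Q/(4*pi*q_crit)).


4*pi*q_crit = 173.91
Q/(4*pi*q_crit) = 198.03
r = sqrt(198.03) = 14.072 m

14.072 m


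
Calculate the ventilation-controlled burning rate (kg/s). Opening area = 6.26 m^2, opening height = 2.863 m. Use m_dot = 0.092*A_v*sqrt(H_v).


sqrt(H_v) = 1.6920
m_dot = 0.092 * 6.26 * 1.6920 = 0.97448 kg/s

0.97448 kg/s


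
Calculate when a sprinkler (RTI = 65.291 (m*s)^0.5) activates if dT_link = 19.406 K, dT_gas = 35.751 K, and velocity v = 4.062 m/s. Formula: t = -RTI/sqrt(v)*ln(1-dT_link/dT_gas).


dT_link/dT_gas = 0.54281
ln(1 - 0.54281) = -0.78266
t = -65.291 / sqrt(4.062) * -0.78266 = 25.354 s

25.354 s


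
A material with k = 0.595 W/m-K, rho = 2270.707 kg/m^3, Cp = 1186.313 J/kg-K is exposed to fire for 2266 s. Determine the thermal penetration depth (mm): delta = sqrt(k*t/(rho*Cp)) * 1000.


alpha = 0.595 / (2270.707 * 1186.313) = 2.2088e-07 m^2/s
alpha * t = 0.00050051
delta = sqrt(0.00050051) * 1000 = 22.372 mm

22.372 mm


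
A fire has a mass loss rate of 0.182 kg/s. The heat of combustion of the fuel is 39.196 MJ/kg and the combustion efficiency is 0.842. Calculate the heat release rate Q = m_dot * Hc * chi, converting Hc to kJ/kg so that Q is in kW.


Hc = 39.196 MJ/kg = 39.196 * 1000 kJ/kg = 39196 kJ/kg
Q = 0.182 kg/s * 39196 kJ/kg * 0.842 = 6006.6 kW

6006.6 kW


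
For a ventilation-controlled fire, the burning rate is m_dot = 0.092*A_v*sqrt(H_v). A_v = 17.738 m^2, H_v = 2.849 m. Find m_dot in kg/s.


sqrt(H_v) = 1.6879
m_dot = 0.092 * 17.738 * 1.6879 = 2.7545 kg/s

2.7545 kg/s


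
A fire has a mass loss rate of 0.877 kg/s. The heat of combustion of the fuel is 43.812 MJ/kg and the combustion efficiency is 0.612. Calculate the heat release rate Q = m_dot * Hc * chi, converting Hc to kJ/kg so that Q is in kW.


Hc = 43.812 MJ/kg = 43.812 * 1000 kJ/kg = 43812 kJ/kg
Q = 0.877 kg/s * 43812 kJ/kg * 0.612 = 23515 kW

23515 kW


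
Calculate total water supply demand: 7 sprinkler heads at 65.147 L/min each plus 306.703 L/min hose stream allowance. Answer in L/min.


Sprinkler demand = 7 * 65.147 = 456.029 L/min
Total = 456.029 + 306.703 = 762.732 L/min

762.732 L/min


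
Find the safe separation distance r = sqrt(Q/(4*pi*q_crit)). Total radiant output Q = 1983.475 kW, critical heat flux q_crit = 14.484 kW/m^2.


4*pi*q_crit = 182.01
Q/(4*pi*q_crit) = 10.898
r = sqrt(10.898) = 3.3011 m

3.3011 m


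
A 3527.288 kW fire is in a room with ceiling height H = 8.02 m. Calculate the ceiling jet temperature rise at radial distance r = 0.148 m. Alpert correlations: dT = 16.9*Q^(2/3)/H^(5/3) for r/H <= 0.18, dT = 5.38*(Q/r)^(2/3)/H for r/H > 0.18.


r/H = 0.148 / 8.02 = 0.018454
r/H <= 0.18, so dT = 16.9*Q^(2/3)/H^(5/3)
Q^(2/3) = 231.72
H^(5/3) = 32.133
dT = 16.9 * 231.72 / 32.133 = 121.87 K

121.87 K


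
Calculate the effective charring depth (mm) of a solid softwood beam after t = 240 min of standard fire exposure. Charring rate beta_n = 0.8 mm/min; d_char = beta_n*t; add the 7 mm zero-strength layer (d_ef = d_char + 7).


d_char = 0.8 * 240 = 192 mm
d_ef = 192 + 1.0*7 = 199 mm

199 mm


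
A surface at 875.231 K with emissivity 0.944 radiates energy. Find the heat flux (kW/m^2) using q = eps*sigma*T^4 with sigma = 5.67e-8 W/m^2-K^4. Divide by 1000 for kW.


T^4 = 5.8680e+11
q = 0.944 * 5.67e-8 * 5.8680e+11 / 1000 = 31.408 kW/m^2

31.408 kW/m^2


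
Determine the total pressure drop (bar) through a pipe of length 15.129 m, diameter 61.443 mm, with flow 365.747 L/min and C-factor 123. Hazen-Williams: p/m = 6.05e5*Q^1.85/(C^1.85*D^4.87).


Q^1.85 = 55193
C^1.85 = 7350.6
D^4.87 = 5.1270e+08
p/m = 0.0088604 bar/m
p_total = 0.0088604 * 15.129 = 0.13405 bar

0.13405 bar


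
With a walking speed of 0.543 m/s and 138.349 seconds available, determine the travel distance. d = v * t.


d = 0.543 * 138.349 = 75.124 m

75.124 m


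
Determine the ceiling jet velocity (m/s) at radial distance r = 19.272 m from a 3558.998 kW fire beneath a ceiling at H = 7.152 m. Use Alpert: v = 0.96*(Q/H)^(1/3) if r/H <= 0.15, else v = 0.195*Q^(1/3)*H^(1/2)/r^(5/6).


r/H = 19.272 / 7.152 = 2.6946
r/H > 0.15, so v = 0.195*Q^(1/3)*H^(1/2)/r^(5/6)
Q^(1/3) = 15.268
H^(1/2) = 2.6743
r^(5/6) = 11.770
v = 0.195 * 15.268 * 2.6743 / 11.770 = 0.67648 m/s

0.67648 m/s


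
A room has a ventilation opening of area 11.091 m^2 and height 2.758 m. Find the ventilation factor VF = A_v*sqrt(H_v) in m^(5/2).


sqrt(H_v) = 1.6607
VF = 11.091 * 1.6607 = 18.419 m^(5/2)

18.419 m^(5/2)


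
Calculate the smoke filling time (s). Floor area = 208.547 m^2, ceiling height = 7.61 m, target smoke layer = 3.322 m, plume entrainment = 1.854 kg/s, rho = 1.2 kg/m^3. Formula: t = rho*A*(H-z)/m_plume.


H - z = 4.288 m
t = 1.2 * 208.547 * 4.288 / 1.854 = 578.80 s

578.80 s


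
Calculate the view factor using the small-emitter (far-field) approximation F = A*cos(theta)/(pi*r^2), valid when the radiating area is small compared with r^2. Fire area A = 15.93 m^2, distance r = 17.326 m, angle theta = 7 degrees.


cos(7 deg) = 0.99255
pi*r^2 = 943.08
F = 15.93 * 0.99255 / 943.08 = 0.016766

0.016766


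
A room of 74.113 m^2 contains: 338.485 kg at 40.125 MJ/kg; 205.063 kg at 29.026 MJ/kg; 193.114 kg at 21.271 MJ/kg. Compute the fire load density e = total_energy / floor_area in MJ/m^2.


Total energy = 338.485*40.125 + 205.063*29.026 + 193.114*21.271
= 13581.71 + 5952.159 + 4107.728
= 23641.60 MJ
e = 23641.60 / 74.113 = 318.99 MJ/m^2

318.99 MJ/m^2


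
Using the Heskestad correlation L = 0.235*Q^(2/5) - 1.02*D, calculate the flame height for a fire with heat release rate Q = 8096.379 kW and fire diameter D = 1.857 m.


Q^(2/5) = 36.586
0.235 * Q^(2/5) = 8.5977
1.02 * D = 1.8941
L = 6.7036 m

6.7036 m


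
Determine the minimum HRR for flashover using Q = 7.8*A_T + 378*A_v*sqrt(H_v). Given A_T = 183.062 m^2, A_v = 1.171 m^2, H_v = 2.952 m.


7.8*A_T = 1427.9
sqrt(H_v) = 1.7181
378*A_v*sqrt(H_v) = 760.51
Q = 1427.9 + 760.51 = 2188.4 kW

2188.4 kW


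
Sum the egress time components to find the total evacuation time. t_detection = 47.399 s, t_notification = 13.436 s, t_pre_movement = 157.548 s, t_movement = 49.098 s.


Total = 47.399 + 13.436 + 157.548 + 49.098 = 267.481 s

267.481 s


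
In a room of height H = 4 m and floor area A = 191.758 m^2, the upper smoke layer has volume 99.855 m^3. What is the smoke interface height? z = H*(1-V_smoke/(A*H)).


V/(A*H) = 0.13018
1 - 0.13018 = 0.86982
z = 4 * 0.86982 = 3.4793 m

3.4793 m


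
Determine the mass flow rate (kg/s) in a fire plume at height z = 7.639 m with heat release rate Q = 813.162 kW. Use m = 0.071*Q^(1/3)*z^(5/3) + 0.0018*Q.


Q^(1/3) = 9.3338
z^(5/3) = 29.630
First term = 0.071 * 9.3338 * 29.630 = 19.636
Second term = 0.0018 * 813.162 = 1.4637
m = 21.099 kg/s

21.099 kg/s


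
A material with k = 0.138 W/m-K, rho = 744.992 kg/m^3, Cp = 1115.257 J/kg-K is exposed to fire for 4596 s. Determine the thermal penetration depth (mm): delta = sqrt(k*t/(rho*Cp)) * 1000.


alpha = 0.138 / (744.992 * 1115.257) = 1.6609e-07 m^2/s
alpha * t = 0.00076337
delta = sqrt(0.00076337) * 1000 = 27.629 mm

27.629 mm


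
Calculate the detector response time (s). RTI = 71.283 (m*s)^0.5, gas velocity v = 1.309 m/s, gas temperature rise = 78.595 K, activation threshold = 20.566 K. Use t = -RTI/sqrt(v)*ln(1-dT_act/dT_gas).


dT_act/dT_gas = 0.26167
ln(1 - 0.26167) = -0.30337
t = -71.283 / sqrt(1.309) * -0.30337 = 18.901 s

18.901 s


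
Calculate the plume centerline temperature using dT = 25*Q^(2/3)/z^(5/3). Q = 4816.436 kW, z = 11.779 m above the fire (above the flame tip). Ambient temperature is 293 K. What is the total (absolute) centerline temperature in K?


Q^(2/3) = 285.20
z^(5/3) = 60.979
dT = 25 * 285.20 / 60.979 = 116.93 K
T = 293 + 116.93 = 409.93 K

409.93 K


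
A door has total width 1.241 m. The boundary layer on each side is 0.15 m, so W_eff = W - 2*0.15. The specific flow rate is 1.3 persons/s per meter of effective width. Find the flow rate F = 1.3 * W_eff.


W_eff = 1.241 - 0.30 = 0.941 m
F = 1.3 * 0.941 = 1.2233 persons/s

1.2233 persons/s


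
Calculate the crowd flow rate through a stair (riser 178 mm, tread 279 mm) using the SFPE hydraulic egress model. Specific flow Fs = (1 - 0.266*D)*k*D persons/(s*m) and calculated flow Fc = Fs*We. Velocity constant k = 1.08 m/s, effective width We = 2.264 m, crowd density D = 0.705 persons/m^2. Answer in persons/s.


1 - 0.266*D = 1 - 0.266*0.705 = 0.81247
Fs = 0.81247 * 1.08 * 0.705 = 0.61861 persons/(s*m)
Fc = 0.61861 * 2.264 = 1.4005 persons/s

1.4005 persons/s


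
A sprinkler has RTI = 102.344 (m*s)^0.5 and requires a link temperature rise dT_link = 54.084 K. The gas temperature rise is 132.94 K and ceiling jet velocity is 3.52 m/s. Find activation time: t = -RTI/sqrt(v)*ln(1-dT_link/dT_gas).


dT_link/dT_gas = 0.40683
ln(1 - 0.40683) = -0.52227
t = -102.344 / sqrt(3.52) * -0.52227 = 28.490 s

28.490 s


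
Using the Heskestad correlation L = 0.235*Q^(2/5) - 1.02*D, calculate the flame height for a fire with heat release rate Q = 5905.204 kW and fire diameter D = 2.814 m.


Q^(2/5) = 32.247
0.235 * Q^(2/5) = 7.5781
1.02 * D = 2.8703
L = 4.7078 m

4.7078 m


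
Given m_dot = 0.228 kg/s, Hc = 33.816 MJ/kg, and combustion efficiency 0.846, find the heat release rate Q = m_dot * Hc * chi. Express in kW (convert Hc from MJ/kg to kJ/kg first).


Hc = 33.816 MJ/kg = 33.816 * 1000 kJ/kg = 33816 kJ/kg
Q = 0.228 kg/s * 33816 kJ/kg * 0.846 = 6522.7 kW

6522.7 kW


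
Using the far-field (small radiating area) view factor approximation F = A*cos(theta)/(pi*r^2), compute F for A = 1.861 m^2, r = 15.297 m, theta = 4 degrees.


cos(4 deg) = 0.99756
pi*r^2 = 735.13
F = 1.861 * 0.99756 / 735.13 = 0.0025254

0.0025254


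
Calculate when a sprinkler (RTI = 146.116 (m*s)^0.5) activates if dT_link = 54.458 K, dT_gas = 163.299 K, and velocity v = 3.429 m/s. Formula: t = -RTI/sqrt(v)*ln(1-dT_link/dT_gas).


dT_link/dT_gas = 0.33349
ln(1 - 0.33349) = -0.40569
t = -146.116 / sqrt(3.429) * -0.40569 = 32.012 s

32.012 s


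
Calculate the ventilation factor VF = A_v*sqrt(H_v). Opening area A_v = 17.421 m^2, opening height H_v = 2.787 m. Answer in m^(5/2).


sqrt(H_v) = 1.6694
VF = 17.421 * 1.6694 = 29.083 m^(5/2)

29.083 m^(5/2)


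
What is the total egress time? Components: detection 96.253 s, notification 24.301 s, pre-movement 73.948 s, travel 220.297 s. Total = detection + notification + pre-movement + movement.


Total = 96.253 + 24.301 + 73.948 + 220.297 = 414.799 s

414.799 s


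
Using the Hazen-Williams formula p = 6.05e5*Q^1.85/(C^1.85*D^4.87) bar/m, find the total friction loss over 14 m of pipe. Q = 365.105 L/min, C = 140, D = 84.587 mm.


Q^1.85 = 55014
C^1.85 = 9339.8
D^4.87 = 2.4320e+09
p/m = 0.0014653 bar/m
p_total = 0.0014653 * 14 = 0.020514 bar

0.020514 bar


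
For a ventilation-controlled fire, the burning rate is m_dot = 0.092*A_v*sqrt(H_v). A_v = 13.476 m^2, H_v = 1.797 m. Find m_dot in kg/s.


sqrt(H_v) = 1.3405
m_dot = 0.092 * 13.476 * 1.3405 = 1.6620 kg/s

1.6620 kg/s


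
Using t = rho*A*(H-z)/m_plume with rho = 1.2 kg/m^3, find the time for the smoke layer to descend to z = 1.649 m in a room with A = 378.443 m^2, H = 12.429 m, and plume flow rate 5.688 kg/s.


H - z = 10.78 m
t = 1.2 * 378.443 * 10.78 / 5.688 = 860.68 s

860.68 s


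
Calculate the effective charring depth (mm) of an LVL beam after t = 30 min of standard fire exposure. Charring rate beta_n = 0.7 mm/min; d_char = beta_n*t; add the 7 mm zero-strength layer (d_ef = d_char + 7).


d_char = 0.7 * 30 = 21 mm
d_ef = 21 + 1.0*7 = 28 mm

28 mm


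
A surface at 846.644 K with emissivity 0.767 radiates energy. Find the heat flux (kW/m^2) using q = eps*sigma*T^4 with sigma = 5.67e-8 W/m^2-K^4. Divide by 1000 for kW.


T^4 = 5.1381e+11
q = 0.767 * 5.67e-8 * 5.1381e+11 / 1000 = 22.345 kW/m^2

22.345 kW/m^2


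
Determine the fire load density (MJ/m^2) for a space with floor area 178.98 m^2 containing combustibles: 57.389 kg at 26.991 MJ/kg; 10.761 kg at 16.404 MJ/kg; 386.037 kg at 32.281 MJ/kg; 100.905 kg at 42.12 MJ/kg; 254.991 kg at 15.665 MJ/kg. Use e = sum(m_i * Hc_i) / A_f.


Total energy = 57.389*26.991 + 10.761*16.404 + 386.037*32.281 + 100.905*42.12 + 254.991*15.665
= 1548.986 + 176.5234 + 12461.66 + 4250.119 + 3994.434
= 22431.72 MJ
e = 22431.72 / 178.98 = 125.33 MJ/m^2

125.33 MJ/m^2


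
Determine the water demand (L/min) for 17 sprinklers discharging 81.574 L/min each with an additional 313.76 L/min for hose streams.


Sprinkler demand = 17 * 81.574 = 1386.758 L/min
Total = 1386.758 + 313.76 = 1700.518 L/min

1700.518 L/min


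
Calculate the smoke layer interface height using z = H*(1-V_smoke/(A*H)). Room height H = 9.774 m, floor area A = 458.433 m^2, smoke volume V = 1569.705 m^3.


V/(A*H) = 0.35032
1 - 0.35032 = 0.64968
z = 9.774 * 0.64968 = 6.3499 m

6.3499 m


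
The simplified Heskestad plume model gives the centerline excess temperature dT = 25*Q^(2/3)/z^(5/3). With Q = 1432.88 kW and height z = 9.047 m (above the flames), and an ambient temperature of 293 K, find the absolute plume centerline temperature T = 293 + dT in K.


Q^(2/3) = 127.10
z^(5/3) = 39.280
dT = 25 * 127.10 / 39.280 = 80.892 K
T = 293 + 80.892 = 373.89 K

373.89 K


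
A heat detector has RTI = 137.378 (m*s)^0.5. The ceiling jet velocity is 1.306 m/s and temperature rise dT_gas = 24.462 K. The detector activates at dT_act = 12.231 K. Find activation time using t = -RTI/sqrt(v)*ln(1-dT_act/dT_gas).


dT_act/dT_gas = 0.5
ln(1 - 0.5) = -0.69315
t = -137.378 / sqrt(1.306) * -0.69315 = 83.324 s

83.324 s


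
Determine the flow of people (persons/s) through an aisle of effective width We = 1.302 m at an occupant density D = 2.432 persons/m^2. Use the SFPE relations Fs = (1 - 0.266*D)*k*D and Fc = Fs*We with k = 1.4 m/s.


1 - 0.266*D = 1 - 0.266*2.432 = 0.35309
Fs = 0.35309 * 1.4 * 2.432 = 1.2022 persons/(s*m)
Fc = 1.2022 * 1.302 = 1.5653 persons/s

1.5653 persons/s


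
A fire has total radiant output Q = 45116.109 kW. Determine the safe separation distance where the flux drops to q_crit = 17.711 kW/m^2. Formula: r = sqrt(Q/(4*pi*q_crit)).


4*pi*q_crit = 222.56
Q/(4*pi*q_crit) = 202.71
r = sqrt(202.71) = 14.238 m

14.238 m


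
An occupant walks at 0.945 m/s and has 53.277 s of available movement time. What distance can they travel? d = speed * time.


d = 0.945 * 53.277 = 50.347 m

50.347 m


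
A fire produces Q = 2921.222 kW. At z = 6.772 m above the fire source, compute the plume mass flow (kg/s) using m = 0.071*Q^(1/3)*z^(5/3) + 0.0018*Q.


Q^(1/3) = 14.295
z^(5/3) = 24.240
First term = 0.071 * 14.295 * 24.240 = 24.602
Second term = 0.0018 * 2921.222 = 5.2582
m = 29.860 kg/s

29.860 kg/s


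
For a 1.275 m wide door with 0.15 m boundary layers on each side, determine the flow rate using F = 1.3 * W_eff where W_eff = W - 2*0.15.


W_eff = 1.275 - 0.30 = 0.975 m
F = 1.3 * 0.975 = 1.2675 persons/s

1.2675 persons/s


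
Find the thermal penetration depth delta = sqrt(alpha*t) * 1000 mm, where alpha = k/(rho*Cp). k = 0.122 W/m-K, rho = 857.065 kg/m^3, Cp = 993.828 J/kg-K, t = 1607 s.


alpha = 0.122 / (857.065 * 993.828) = 1.4323e-07 m^2/s
alpha * t = 0.00023017
delta = sqrt(0.00023017) * 1000 = 15.171 mm

15.171 mm


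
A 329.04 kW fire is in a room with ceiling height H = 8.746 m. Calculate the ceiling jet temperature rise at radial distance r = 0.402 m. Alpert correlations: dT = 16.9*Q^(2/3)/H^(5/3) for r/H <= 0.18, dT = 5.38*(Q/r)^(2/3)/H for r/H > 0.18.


r/H = 0.402 / 8.746 = 0.045964
r/H <= 0.18, so dT = 16.9*Q^(2/3)/H^(5/3)
Q^(2/3) = 47.661
H^(5/3) = 37.126
dT = 16.9 * 47.661 / 37.126 = 21.696 K

21.696 K


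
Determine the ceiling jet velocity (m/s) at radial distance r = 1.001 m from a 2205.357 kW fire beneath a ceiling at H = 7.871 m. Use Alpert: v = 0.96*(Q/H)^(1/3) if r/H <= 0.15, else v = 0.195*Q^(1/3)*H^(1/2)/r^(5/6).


r/H = 1.001 / 7.871 = 0.12718
r/H <= 0.15, so v = 0.96*(Q/H)^(1/3)
Q/H = 280.19
(Q/H)^(1/3) = 6.5436
v = 0.96 * 6.5436 = 6.2819 m/s

6.2819 m/s


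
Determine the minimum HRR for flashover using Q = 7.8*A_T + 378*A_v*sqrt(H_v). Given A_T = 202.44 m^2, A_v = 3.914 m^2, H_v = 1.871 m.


7.8*A_T = 1579.032
sqrt(H_v) = 1.3678
378*A_v*sqrt(H_v) = 2023.7
Q = 1579.032 + 2023.7 = 3602.7 kW

3602.7 kW


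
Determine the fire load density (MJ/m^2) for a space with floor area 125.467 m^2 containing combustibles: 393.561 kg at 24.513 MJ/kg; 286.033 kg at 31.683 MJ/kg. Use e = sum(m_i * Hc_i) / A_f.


Total energy = 393.561*24.513 + 286.033*31.683
= 9647.361 + 9062.384
= 18709.74 MJ
e = 18709.74 / 125.467 = 149.12 MJ/m^2

149.12 MJ/m^2


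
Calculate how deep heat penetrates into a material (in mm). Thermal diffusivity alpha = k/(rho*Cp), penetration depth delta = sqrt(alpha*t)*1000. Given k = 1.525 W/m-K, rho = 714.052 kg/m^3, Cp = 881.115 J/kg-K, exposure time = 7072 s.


alpha = 1.525 / (714.052 * 881.115) = 2.4239e-06 m^2/s
alpha * t = 0.017142
delta = sqrt(0.017142) * 1000 = 130.93 mm

130.93 mm


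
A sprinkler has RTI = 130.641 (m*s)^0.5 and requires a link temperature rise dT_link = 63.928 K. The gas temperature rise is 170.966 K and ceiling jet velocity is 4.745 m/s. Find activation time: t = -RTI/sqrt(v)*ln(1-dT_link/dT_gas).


dT_link/dT_gas = 0.37392
ln(1 - 0.37392) = -0.46828
t = -130.641 / sqrt(4.745) * -0.46828 = 28.085 s

28.085 s


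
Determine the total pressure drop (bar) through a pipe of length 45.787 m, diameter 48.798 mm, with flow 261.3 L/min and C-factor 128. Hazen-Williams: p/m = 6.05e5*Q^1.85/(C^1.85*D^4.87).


Q^1.85 = 29628
C^1.85 = 7913.0
D^4.87 = 1.6692e+08
p/m = 0.013571 bar/m
p_total = 0.013571 * 45.787 = 0.62137 bar

0.62137 bar


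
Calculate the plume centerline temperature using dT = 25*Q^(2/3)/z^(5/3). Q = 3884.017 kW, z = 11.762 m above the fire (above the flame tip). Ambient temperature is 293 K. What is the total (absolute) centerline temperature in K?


Q^(2/3) = 247.09
z^(5/3) = 60.832
dT = 25 * 247.09 / 60.832 = 101.55 K
T = 293 + 101.55 = 394.55 K

394.55 K


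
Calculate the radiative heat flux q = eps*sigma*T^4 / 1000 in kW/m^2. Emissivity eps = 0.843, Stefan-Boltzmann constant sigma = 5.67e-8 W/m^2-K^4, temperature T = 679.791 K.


T^4 = 2.1355e+11
q = 0.843 * 5.67e-8 * 2.1355e+11 / 1000 = 10.207 kW/m^2

10.207 kW/m^2


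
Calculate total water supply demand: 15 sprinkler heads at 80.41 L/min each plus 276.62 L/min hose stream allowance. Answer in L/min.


Sprinkler demand = 15 * 80.41 = 1206.15 L/min
Total = 1206.15 + 276.62 = 1482.77 L/min

1482.77 L/min


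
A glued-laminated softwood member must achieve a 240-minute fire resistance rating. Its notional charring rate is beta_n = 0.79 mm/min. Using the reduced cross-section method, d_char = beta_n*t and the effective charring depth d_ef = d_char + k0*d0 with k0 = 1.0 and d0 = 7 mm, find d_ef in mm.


d_char = 0.79 * 240 = 189.6 mm
d_ef = 189.6 + 1.0*7 = 196.6 mm

196.6 mm


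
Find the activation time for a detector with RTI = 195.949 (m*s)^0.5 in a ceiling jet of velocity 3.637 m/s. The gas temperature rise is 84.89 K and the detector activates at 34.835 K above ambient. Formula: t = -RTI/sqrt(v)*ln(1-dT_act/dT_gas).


dT_act/dT_gas = 0.41035
ln(1 - 0.41035) = -0.52823
t = -195.949 / sqrt(3.637) * -0.52823 = 54.275 s

54.275 s


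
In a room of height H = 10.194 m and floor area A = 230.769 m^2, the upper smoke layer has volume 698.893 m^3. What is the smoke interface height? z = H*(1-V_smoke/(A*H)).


V/(A*H) = 0.29709
1 - 0.29709 = 0.70291
z = 10.194 * 0.70291 = 7.1655 m

7.1655 m


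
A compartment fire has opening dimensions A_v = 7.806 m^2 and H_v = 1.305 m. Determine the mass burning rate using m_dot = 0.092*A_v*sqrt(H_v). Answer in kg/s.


sqrt(H_v) = 1.1424
m_dot = 0.092 * 7.806 * 1.1424 = 0.82039 kg/s

0.82039 kg/s


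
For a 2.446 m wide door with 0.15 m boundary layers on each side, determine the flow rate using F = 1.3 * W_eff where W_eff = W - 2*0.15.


W_eff = 2.446 - 0.30 = 2.146 m
F = 1.3 * 2.146 = 2.7898 persons/s

2.7898 persons/s


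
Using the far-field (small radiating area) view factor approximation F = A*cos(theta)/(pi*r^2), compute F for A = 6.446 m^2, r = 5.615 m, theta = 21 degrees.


cos(21 deg) = 0.93358
pi*r^2 = 99.049
F = 6.446 * 0.93358 / 99.049 = 0.060756

0.060756


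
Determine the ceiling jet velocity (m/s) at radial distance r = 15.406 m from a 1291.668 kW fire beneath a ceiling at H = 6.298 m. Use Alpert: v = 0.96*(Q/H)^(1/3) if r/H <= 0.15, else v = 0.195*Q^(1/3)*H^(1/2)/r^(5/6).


r/H = 15.406 / 6.298 = 2.4462
r/H > 0.15, so v = 0.195*Q^(1/3)*H^(1/2)/r^(5/6)
Q^(1/3) = 10.891
H^(1/2) = 2.5096
r^(5/6) = 9.7666
v = 0.195 * 10.891 * 2.5096 / 9.7666 = 0.54569 m/s

0.54569 m/s


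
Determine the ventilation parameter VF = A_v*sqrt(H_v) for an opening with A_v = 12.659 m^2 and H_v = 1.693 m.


sqrt(H_v) = 1.3012
VF = 12.659 * 1.3012 = 16.471 m^(5/2)

16.471 m^(5/2)


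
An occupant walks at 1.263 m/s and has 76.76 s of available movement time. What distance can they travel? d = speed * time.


d = 1.263 * 76.76 = 96.948 m

96.948 m


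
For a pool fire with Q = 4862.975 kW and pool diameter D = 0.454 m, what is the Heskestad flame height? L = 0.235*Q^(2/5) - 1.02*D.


Q^(2/5) = 29.837
0.235 * Q^(2/5) = 7.0118
1.02 * D = 0.46308
L = 6.5487 m

6.5487 m


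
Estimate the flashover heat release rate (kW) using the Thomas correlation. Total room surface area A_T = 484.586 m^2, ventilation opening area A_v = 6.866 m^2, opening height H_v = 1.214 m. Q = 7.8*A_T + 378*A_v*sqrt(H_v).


7.8*A_T = 3779.8
sqrt(H_v) = 1.1018
378*A_v*sqrt(H_v) = 2859.6
Q = 3779.8 + 2859.6 = 6639.4 kW

6639.4 kW


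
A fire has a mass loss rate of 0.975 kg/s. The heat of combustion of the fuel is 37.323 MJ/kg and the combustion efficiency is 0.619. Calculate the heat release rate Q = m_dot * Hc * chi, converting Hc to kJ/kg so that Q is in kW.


Hc = 37.323 MJ/kg = 37.323 * 1000 kJ/kg = 37323 kJ/kg
Q = 0.975 kg/s * 37323 kJ/kg * 0.619 = 22525 kW

22525 kW


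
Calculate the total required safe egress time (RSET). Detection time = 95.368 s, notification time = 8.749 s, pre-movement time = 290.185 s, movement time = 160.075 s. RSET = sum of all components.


Total = 95.368 + 8.749 + 290.185 + 160.075 = 554.377 s

554.377 s


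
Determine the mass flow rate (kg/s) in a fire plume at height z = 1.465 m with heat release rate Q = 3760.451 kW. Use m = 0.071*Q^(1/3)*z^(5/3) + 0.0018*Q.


Q^(1/3) = 15.551
z^(5/3) = 1.8897
First term = 0.071 * 15.551 * 1.8897 = 2.0864
Second term = 0.0018 * 3760.451 = 6.7688
m = 8.8552 kg/s

8.8552 kg/s


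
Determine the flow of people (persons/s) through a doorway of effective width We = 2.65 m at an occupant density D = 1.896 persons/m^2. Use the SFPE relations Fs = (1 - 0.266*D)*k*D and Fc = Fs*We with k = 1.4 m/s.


1 - 0.266*D = 1 - 0.266*1.896 = 0.49566
Fs = 0.49566 * 1.4 * 1.896 = 1.3157 persons/(s*m)
Fc = 1.3157 * 2.65 = 3.4866 persons/s

3.4866 persons/s


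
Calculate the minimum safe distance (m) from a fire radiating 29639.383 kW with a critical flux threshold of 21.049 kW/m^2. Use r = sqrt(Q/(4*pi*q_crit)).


4*pi*q_crit = 264.51
Q/(4*pi*q_crit) = 112.05
r = sqrt(112.05) = 10.586 m

10.586 m


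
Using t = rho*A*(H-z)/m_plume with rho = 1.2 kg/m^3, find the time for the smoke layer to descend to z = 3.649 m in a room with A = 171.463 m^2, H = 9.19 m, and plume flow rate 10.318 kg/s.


H - z = 5.541 m
t = 1.2 * 171.463 * 5.541 / 10.318 = 110.50 s

110.50 s


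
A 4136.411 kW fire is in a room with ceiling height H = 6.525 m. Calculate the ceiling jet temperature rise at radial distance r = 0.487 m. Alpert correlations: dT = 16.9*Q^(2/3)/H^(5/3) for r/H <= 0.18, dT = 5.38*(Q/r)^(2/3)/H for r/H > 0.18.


r/H = 0.487 / 6.525 = 0.074636
r/H <= 0.18, so dT = 16.9*Q^(2/3)/H^(5/3)
Q^(2/3) = 257.68
H^(5/3) = 22.784
dT = 16.9 * 257.68 / 22.784 = 191.13 K

191.13 K


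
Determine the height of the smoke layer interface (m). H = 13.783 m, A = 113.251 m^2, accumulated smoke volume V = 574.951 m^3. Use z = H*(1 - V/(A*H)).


V/(A*H) = 0.36834
1 - 0.36834 = 0.63166
z = 13.783 * 0.63166 = 8.7062 m

8.7062 m


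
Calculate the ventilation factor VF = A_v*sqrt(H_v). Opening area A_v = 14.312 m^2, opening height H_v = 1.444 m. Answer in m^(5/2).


sqrt(H_v) = 1.2017
VF = 14.312 * 1.2017 = 17.198 m^(5/2)

17.198 m^(5/2)


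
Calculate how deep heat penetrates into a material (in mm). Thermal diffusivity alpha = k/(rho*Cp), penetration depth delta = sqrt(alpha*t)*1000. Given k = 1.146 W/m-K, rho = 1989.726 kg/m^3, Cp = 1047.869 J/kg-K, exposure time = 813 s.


alpha = 1.146 / (1989.726 * 1047.869) = 5.4965e-07 m^2/s
alpha * t = 0.00044686
delta = sqrt(0.00044686) * 1000 = 21.139 mm

21.139 mm


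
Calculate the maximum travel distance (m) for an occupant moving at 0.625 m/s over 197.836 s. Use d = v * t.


d = 0.625 * 197.836 = 123.65 m

123.65 m


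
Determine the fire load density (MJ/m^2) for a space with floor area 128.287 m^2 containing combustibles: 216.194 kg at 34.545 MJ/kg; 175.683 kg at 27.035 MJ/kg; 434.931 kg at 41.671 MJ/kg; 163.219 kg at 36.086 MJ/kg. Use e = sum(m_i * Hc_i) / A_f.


Total energy = 216.194*34.545 + 175.683*27.035 + 434.931*41.671 + 163.219*36.086
= 7468.422 + 4749.590 + 18124.01 + 5889.921
= 36231.94 MJ
e = 36231.94 / 128.287 = 282.43 MJ/m^2

282.43 MJ/m^2


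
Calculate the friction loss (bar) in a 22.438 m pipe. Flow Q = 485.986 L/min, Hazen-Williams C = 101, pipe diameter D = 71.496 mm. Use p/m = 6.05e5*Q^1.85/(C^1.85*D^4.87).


Q^1.85 = 93380
C^1.85 = 5105.0
D^4.87 = 1.0724e+09
p/m = 0.010320 bar/m
p_total = 0.010320 * 22.438 = 0.23155 bar

0.23155 bar


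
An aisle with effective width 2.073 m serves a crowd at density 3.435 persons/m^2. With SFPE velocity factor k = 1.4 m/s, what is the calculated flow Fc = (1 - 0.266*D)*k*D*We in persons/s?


1 - 0.266*D = 1 - 0.266*3.435 = 0.086290
Fs = 0.086290 * 1.4 * 3.435 = 0.41497 persons/(s*m)
Fc = 0.41497 * 2.073 = 0.86023 persons/s

0.86023 persons/s


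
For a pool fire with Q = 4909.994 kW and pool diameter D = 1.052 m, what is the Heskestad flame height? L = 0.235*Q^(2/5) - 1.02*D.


Q^(2/5) = 29.952
0.235 * Q^(2/5) = 7.0388
1.02 * D = 1.0730
L = 5.9658 m

5.9658 m


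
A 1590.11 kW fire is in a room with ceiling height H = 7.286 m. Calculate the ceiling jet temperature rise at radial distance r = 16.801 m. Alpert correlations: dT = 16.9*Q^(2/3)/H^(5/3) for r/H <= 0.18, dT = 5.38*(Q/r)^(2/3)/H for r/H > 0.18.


r/H = 16.801 / 7.286 = 2.3059
r/H > 0.18, so dT = 5.38*(Q/r)^(2/3)/H
Q/r = 94.644
(Q/r)^(2/3) = 20.768
dT = 5.38 * 20.768 / 7.286 = 15.335 K

15.335 K


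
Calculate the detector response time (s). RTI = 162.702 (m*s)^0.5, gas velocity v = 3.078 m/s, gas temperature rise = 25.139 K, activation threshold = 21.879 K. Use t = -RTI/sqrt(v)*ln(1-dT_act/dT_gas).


dT_act/dT_gas = 0.87032
ln(1 - 0.87032) = -2.0427
t = -162.702 / sqrt(3.078) * -2.0427 = 189.44 s

189.44 s


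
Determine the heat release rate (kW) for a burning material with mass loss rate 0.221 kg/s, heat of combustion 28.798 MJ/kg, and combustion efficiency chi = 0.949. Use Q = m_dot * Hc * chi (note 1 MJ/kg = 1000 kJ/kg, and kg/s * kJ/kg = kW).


Hc = 28.798 MJ/kg = 28.798 * 1000 kJ/kg = 28798 kJ/kg
Q = 0.221 kg/s * 28798 kJ/kg * 0.949 = 6039.8 kW

6039.8 kW


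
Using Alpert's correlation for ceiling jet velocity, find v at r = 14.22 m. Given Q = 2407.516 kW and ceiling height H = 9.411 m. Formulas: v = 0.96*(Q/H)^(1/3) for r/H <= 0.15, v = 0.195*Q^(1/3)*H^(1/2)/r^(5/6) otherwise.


r/H = 14.22 / 9.411 = 1.5110
r/H > 0.15, so v = 0.195*Q^(1/3)*H^(1/2)/r^(5/6)
Q^(1/3) = 13.403
H^(1/2) = 3.0677
r^(5/6) = 9.1359
v = 0.195 * 13.403 * 3.0677 / 9.1359 = 0.87759 m/s

0.87759 m/s


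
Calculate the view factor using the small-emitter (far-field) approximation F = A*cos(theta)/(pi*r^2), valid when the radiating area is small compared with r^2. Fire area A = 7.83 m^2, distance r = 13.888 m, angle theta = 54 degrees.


cos(54 deg) = 0.58779
pi*r^2 = 605.94
F = 7.83 * 0.58779 / 605.94 = 0.0075954

0.0075954


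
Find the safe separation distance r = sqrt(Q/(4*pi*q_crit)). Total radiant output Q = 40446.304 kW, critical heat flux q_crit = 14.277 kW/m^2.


4*pi*q_crit = 179.41
Q/(4*pi*q_crit) = 225.44
r = sqrt(225.44) = 15.015 m

15.015 m


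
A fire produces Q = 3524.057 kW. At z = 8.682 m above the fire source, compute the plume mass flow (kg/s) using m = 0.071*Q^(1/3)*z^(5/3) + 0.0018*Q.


Q^(1/3) = 15.218
z^(5/3) = 36.675
First term = 0.071 * 15.218 * 36.675 = 39.625
Second term = 0.0018 * 3524.057 = 6.3433
m = 45.969 kg/s

45.969 kg/s


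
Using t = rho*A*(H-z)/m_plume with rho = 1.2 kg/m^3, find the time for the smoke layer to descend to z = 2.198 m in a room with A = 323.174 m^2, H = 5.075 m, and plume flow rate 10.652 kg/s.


H - z = 2.877 m
t = 1.2 * 323.174 * 2.877 / 10.652 = 104.74 s

104.74 s


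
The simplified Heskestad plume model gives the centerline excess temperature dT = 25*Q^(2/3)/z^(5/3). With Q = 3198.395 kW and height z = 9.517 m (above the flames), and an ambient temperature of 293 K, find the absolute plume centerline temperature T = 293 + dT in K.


Q^(2/3) = 217.08
z^(5/3) = 42.740
dT = 25 * 217.08 / 42.740 = 126.98 K
T = 293 + 126.98 = 419.98 K

419.98 K


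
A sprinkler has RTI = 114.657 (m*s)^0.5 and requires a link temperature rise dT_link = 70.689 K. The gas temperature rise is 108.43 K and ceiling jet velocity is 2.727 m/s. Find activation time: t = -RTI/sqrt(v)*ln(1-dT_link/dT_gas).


dT_link/dT_gas = 0.65193
ln(1 - 0.65193) = -1.0554
t = -114.657 / sqrt(2.727) * -1.0554 = 73.275 s

73.275 s


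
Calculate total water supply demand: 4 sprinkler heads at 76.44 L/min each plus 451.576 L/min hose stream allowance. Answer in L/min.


Sprinkler demand = 4 * 76.44 = 305.76 L/min
Total = 305.76 + 451.576 = 757.336 L/min

757.336 L/min


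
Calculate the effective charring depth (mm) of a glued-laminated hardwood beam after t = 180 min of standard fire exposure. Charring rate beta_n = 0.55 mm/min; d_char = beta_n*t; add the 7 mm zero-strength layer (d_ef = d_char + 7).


d_char = 0.55 * 180 = 99 mm
d_ef = 99 + 1.0*7 = 106 mm

106 mm


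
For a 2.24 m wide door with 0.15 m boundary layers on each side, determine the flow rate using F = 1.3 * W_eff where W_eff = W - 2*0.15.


W_eff = 2.24 - 0.30 = 1.94 m
F = 1.3 * 1.94 = 2.522 persons/s

2.522 persons/s


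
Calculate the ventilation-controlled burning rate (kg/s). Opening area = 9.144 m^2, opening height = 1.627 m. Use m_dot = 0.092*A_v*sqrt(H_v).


sqrt(H_v) = 1.2755
m_dot = 0.092 * 9.144 * 1.2755 = 1.0730 kg/s

1.0730 kg/s


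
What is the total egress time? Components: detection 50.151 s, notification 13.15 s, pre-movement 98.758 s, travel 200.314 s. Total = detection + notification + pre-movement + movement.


Total = 50.151 + 13.15 + 98.758 + 200.314 = 362.373 s

362.373 s


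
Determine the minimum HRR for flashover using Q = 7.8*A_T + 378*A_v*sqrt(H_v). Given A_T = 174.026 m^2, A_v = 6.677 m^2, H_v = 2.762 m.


7.8*A_T = 1357.4
sqrt(H_v) = 1.6619
378*A_v*sqrt(H_v) = 4194.5
Q = 1357.4 + 4194.5 = 5551.9 kW

5551.9 kW


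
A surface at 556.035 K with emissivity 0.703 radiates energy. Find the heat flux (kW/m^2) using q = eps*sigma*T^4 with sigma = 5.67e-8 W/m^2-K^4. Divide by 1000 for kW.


T^4 = 9.5589e+10
q = 0.703 * 5.67e-8 * 9.5589e+10 / 1000 = 3.8102 kW/m^2

3.8102 kW/m^2


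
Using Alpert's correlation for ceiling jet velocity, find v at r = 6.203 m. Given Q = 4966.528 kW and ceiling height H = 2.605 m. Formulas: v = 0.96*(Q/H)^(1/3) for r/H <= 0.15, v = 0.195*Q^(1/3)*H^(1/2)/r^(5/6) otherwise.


r/H = 6.203 / 2.605 = 2.3812
r/H > 0.15, so v = 0.195*Q^(1/3)*H^(1/2)/r^(5/6)
Q^(1/3) = 17.062
H^(1/2) = 1.6140
r^(5/6) = 4.5762
v = 0.195 * 17.062 * 1.6140 / 4.5762 = 1.1734 m/s

1.1734 m/s
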